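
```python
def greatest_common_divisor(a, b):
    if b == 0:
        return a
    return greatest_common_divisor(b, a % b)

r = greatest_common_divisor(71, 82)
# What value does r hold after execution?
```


greatest_common_divisor(71, 82)
= greatest_common_divisor(82, 71 % 82) = greatest_common_divisor(82, 71)
= greatest_common_divisor(71, 82 % 71) = greatest_common_divisor(71, 11)
= greatest_common_divisor(11, 71 % 11) = greatest_common_divisor(11, 5)
= greatest_common_divisor(5, 11 % 5) = greatest_common_divisor(5, 1)
= greatest_common_divisor(1, 5 % 1) = greatest_common_divisor(1, 0)
b == 0, return a = 1


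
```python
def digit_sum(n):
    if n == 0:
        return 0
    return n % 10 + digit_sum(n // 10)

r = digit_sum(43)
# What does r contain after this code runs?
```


digit_sum(43)
= 3 + digit_sum(4)
= 3 + 4 + digit_sum(0)
= 3 + 4 + 0
= 7


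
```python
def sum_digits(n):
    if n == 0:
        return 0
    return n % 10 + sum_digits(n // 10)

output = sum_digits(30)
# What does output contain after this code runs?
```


sum_digits(30)
= 0 + sum_digits(3)
= 0 + 3 + sum_digits(0)
= 0 + 3 + 0
= 3


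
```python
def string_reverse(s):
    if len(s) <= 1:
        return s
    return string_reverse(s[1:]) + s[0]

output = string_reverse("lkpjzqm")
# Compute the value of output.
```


string_reverse("lkpjzqm")
= string_reverse("kpjzqm") + "l"
= string_reverse("pjzqm") + "k" + "l"
= string_reverse("jzqm") + "p" + "k" + "l"
= string_reverse("zqm") + "j" + "p" + "k" + "l"
= string_reverse("qm") + "z" + "j" + "p" + "k" + "l"
= string_reverse("m") + "q" + "z" + "j" + "p" + "k" + "l"
= "m" + "q" + "z" + "j" + "p" + "k" + "l"
= "mqzjpkl"


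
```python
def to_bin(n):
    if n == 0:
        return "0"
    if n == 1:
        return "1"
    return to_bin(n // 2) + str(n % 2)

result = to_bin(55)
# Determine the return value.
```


to_bin(55)
= to_bin(27) + "1"
= to_bin(13) + "1" + "1"
= to_bin(6) + "1" + "1" + "1"
= to_bin(3) + "0" + "1" + "1" + "1"
= to_bin(1) + "1" + "0" + "1" + "1" + "1"
= "1" + "1" + "0" + "1" + "1" + "1"
= "110111"


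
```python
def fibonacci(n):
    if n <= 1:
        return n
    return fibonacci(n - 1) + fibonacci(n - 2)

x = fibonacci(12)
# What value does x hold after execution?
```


fibonacci(12)
= fibonacci(11) + fibonacci(10)
= (fibonacci(10) + fibonacci(9)) + fibonacci(10)
Computing bottom-up: fibonacci(0)=0, fibonacci(1)=1, fibonacci(2)=1, fibonacci(3)=2, fibonacci(4)=3, fibonacci(5)=5, fibonacci(6)=8, fibonacci(7)=13, fibonacci(8)=21, fibonacci(9)=34, fibonacci(10)=55, fibonacci(11)=89, fibonacci(12)=144
= 144


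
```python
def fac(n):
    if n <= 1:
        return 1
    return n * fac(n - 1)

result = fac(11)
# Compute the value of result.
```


fac(11)
= 11 * fac(10)
= 11 * 10 * fac(9)
= 11 * 10 * 9 * fac(8)
= 11 * 10 * 9 * 8 * fac(7)
= 11 * 10 * 9 * 8 * 7 * fac(6)
= 11 * 10 * 9 * 8 * 7 * 6 * fac(5)
= 11 * 10 * 9 * 8 * 7 * 6 * 5 * fac(4)
= 11 * 10 * 9 * 8 * 7 * 6 * 5 * 4 * fac(3)
= 11 * 10 * 9 * 8 * 7 * 6 * 5 * 4 * 3 * fac(2)
= 11 * 10 * 9 * 8 * 7 * 6 * 5 * 4 * 3 * 2 * fac(1)
= 11 * 10 * 9 * 8 * 7 * 6 * 5 * 4 * 3 * 2 * 1
= 39916800


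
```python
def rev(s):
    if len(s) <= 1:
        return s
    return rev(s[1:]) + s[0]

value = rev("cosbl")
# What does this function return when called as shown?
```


rev("cosbl")
= rev("osbl") + "c"
= rev("sbl") + "o" + "c"
= rev("bl") + "s" + "o" + "c"
= rev("l") + "b" + "s" + "o" + "c"
= "l" + "b" + "s" + "o" + "c"
= "lbsoc"


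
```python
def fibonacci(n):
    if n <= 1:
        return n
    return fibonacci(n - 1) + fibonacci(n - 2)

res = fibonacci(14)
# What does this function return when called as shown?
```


fibonacci(14)
= fibonacci(13) + fibonacci(12)
= (fibonacci(12) + fibonacci(11)) + fibonacci(12)
Computing bottom-up: fibonacci(0)=0, fibonacci(1)=1, fibonacci(2)=1, fibonacci(3)=2, fibonacci(4)=3, fibonacci(5)=5, fibonacci(6)=8, fibonacci(7)=13, fibonacci(8)=21, fibonacci(9)=34, fibonacci(10)=55, fibonacci(11)=89, fibonacci(12)=144, fibonacci(13)=233, fibonacci(14)=377
= 377


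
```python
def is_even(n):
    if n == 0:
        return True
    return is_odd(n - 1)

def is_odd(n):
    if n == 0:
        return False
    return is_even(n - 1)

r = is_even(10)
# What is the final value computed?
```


is_even(10)
= is_odd(9)
= is_even(8)
= is_odd(7)
= is_even(6)
= is_odd(5)
= is_even(4)
= is_odd(3)
= is_even(2)
= is_odd(1)
= is_even(0)
n == 0: return True
= True


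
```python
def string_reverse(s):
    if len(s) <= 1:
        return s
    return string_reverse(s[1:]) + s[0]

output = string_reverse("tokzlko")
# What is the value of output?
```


string_reverse("tokzlko")
= string_reverse("okzlko") + "t"
= string_reverse("kzlko") + "o" + "t"
= string_reverse("zlko") + "k" + "o" + "t"
= string_reverse("lko") + "z" + "k" + "o" + "t"
= string_reverse("ko") + "l" + "z" + "k" + "o" + "t"
= string_reverse("o") + "k" + "l" + "z" + "k" + "o" + "t"
= "o" + "k" + "l" + "z" + "k" + "o" + "t"
= "oklzkot"


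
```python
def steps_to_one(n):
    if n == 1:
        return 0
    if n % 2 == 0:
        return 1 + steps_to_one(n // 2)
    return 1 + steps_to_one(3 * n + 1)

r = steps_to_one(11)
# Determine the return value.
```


steps_to_one(11)
11 is odd -> 3*11+1 = 34 -> steps_to_one(34)
34 is even -> steps_to_one(17)
17 is odd -> 3*17+1 = 52 -> steps_to_one(52)
52 is even -> steps_to_one(26)
26 is even -> steps_to_one(13)
13 is odd -> 3*13+1 = 40 -> steps_to_one(40)
40 is even -> steps_to_one(20)
20 is even -> steps_to_one(10)
10 is even -> steps_to_one(5)
5 is odd -> 3*5+1 = 16 -> steps_to_one(16)
16 is even -> steps_to_one(8)
8 is even -> steps_to_one(4)
4 is even -> steps_to_one(2)
2 is even -> steps_to_one(1)
Reached 1 after 14 steps
= 14


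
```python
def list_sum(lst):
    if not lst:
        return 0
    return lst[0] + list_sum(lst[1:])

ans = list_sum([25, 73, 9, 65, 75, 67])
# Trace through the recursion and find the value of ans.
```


list_sum([25, 73, 9, 65, 75, 67])
= 25 + list_sum([73, 9, 65, 75, 67])
= 25 + 73 + list_sum([9, 65, 75, 67])
= 25 + 73 + 9 + list_sum([65, 75, 67])
= 25 + 73 + 9 + 65 + list_sum([75, 67])
= 25 + 73 + 9 + 65 + 75 + list_sum([67])
= 25 + 73 + 9 + 65 + 75 + 67 + list_sum([])
= 25 + 73 + 9 + 65 + 75 + 67 + 0
= 314


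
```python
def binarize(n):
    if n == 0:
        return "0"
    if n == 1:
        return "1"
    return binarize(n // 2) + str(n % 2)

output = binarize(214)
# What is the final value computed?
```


binarize(214)
= binarize(107) + "0"
= binarize(53) + "1" + "0"
= binarize(26) + "1" + "1" + "0"
= binarize(13) + "0" + "1" + "1" + "0"
= binarize(6) + "1" + "0" + "1" + "1" + "0"
= binarize(3) + "0" + "1" + "0" + "1" + "1" + "0"
= binarize(1) + "1" + "0" + "1" + "0" + "1" + "1" + "0"
= "1" + "1" + "0" + "1" + "0" + "1" + "1" + "0"
= "11010110"


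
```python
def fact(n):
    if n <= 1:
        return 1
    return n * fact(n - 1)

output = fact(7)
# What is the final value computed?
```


fact(7)
= 7 * fact(6)
= 7 * 6 * fact(5)
= 7 * 6 * 5 * fact(4)
= 7 * 6 * 5 * 4 * fact(3)
= 7 * 6 * 5 * 4 * 3 * fact(2)
= 7 * 6 * 5 * 4 * 3 * 2 * fact(1)
= 7 * 6 * 5 * 4 * 3 * 2 * 1
= 5040


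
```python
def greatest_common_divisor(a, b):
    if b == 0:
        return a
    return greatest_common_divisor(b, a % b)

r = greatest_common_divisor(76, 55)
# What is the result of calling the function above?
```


greatest_common_divisor(76, 55)
= greatest_common_divisor(55, 76 % 55) = greatest_common_divisor(55, 21)
= greatest_common_divisor(21, 55 % 21) = greatest_common_divisor(21, 13)
= greatest_common_divisor(13, 21 % 13) = greatest_common_divisor(13, 8)
= greatest_common_divisor(8, 13 % 8) = greatest_common_divisor(8, 5)
= greatest_common_divisor(5, 8 % 5) = greatest_common_divisor(5, 3)
= greatest_common_divisor(3, 5 % 3) = greatest_common_divisor(3, 2)
= greatest_common_divisor(2, 3 % 2) = greatest_common_divisor(2, 1)
= greatest_common_divisor(1, 2 % 1) = greatest_common_divisor(1, 0)
b == 0, return a = 1


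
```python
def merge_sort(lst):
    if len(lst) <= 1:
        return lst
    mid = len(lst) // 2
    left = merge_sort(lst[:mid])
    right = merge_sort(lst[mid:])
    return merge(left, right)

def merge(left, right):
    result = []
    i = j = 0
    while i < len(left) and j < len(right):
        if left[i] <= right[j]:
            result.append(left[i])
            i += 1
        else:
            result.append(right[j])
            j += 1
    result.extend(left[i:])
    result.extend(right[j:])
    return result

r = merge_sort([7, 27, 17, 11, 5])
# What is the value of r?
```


merge_sort([7, 27, 17, 11, 5])
Split into [7, 27] and [17, 11, 5]
Left sorted: [7, 27]
Right sorted: [5, 11, 17]
Merge [7, 27] and [5, 11, 17]
= [5, 7, 11, 17, 27]


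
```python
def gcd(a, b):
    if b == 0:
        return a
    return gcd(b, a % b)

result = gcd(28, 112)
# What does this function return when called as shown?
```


gcd(28, 112)
= gcd(112, 28 % 112) = gcd(112, 28)
= gcd(28, 112 % 28) = gcd(28, 0)
b == 0, return a = 28


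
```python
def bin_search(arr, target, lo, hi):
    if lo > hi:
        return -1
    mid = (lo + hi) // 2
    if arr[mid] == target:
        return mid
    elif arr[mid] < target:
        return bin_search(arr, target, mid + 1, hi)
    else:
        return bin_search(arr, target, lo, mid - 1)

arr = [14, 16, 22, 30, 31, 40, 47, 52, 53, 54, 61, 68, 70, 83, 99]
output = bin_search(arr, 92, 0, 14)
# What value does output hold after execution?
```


bin_search(arr, 92, 0, 14)
lo=0, hi=14, mid=7, arr[mid]=52
52 < 92, search right half
lo=8, hi=14, mid=11, arr[mid]=68
68 < 92, search right half
lo=12, hi=14, mid=13, arr[mid]=83
83 < 92, search right half
lo=14, hi=14, mid=14, arr[mid]=99
99 > 92, search left half
lo > hi, target not found, return -1
= -1


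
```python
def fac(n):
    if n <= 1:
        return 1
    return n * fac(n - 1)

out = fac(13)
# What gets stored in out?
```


fac(13)
= 13 * fac(12)
= 13 * 12 * fac(11)
= 13 * 12 * 11 * fac(10)
= 13 * 12 * 11 * 10 * fac(9)
= 13 * 12 * 11 * 10 * 9 * fac(8)
= 13 * 12 * 11 * 10 * 9 * 8 * fac(7)
= 13 * 12 * 11 * 10 * 9 * 8 * 7 * fac(6)
= 13 * 12 * 11 * 10 * 9 * 8 * 7 * 6 * fac(5)
= 13 * 12 * 11 * 10 * 9 * 8 * 7 * 6 * 5 * fac(4)
= 13 * 12 * 11 * 10 * 9 * 8 * 7 * 6 * 5 * 4 * fac(3)
= 13 * 12 * 11 * 10 * 9 * 8 * 7 * 6 * 5 * 4 * 3 * fac(2)
= 13 * 12 * 11 * 10 * 9 * 8 * 7 * 6 * 5 * 4 * 3 * 2 * fac(1)
= 13 * 12 * 11 * 10 * 9 * 8 * 7 * 6 * 5 * 4 * 3 * 2 * 1
= 6227020800


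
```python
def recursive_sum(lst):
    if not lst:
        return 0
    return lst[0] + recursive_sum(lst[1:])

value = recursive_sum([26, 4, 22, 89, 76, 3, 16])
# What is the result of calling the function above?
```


recursive_sum([26, 4, 22, 89, 76, 3, 16])
= 26 + recursive_sum([4, 22, 89, 76, 3, 16])
= 26 + 4 + recursive_sum([22, 89, 76, 3, 16])
= 26 + 4 + 22 + recursive_sum([89, 76, 3, 16])
= 26 + 4 + 22 + 89 + recursive_sum([76, 3, 16])
= 26 + 4 + 22 + 89 + 76 + recursive_sum([3, 16])
= 26 + 4 + 22 + 89 + 76 + 3 + recursive_sum([16])
= 26 + 4 + 22 + 89 + 76 + 3 + 16 + recursive_sum([])
= 26 + 4 + 22 + 89 + 76 + 3 + 16 + 0
= 236


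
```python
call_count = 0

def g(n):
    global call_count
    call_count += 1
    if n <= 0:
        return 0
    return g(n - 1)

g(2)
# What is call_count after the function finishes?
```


g(2) calls g(1) calls ... calls g(0)
Total calls: 2 + 1 (for base case) = 3


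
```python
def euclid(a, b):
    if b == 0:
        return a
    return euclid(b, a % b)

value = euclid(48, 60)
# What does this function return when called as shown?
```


euclid(48, 60)
= euclid(60, 48 % 60) = euclid(60, 48)
= euclid(48, 60 % 48) = euclid(48, 12)
= euclid(12, 48 % 12) = euclid(12, 0)
b == 0, return a = 12


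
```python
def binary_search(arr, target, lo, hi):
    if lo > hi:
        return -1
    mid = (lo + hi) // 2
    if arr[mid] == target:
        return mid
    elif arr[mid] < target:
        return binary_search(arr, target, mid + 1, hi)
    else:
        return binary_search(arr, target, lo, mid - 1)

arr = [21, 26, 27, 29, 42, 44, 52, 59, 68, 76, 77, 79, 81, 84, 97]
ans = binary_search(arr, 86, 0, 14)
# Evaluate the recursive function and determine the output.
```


binary_search(arr, 86, 0, 14)
lo=0, hi=14, mid=7, arr[mid]=59
59 < 86, search right half
lo=8, hi=14, mid=11, arr[mid]=79
79 < 86, search right half
lo=12, hi=14, mid=13, arr[mid]=84
84 < 86, search right half
lo=14, hi=14, mid=14, arr[mid]=97
97 > 86, search left half
lo > hi, target not found, return -1
= -1


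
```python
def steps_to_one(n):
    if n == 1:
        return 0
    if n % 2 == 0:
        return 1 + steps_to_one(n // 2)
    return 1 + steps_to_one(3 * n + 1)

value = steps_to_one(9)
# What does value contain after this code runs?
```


steps_to_one(9)
9 is odd -> 3*9+1 = 28 -> steps_to_one(28)
28 is even -> steps_to_one(14)
14 is even -> steps_to_one(7)
7 is odd -> 3*7+1 = 22 -> steps_to_one(22)
22 is even -> steps_to_one(11)
11 is odd -> 3*11+1 = 34 -> steps_to_one(34)
34 is even -> steps_to_one(17)
17 is odd -> 3*17+1 = 52 -> steps_to_one(52)
52 is even -> steps_to_one(26)
26 is even -> steps_to_one(13)
13 is odd -> 3*13+1 = 40 -> steps_to_one(40)
40 is even -> steps_to_one(20)
20 is even -> steps_to_one(10)
10 is even -> steps_to_one(5)
5 is odd -> 3*5+1 = 16 -> steps_to_one(16)
16 is even -> steps_to_one(8)
8 is even -> steps_to_one(4)
4 is even -> steps_to_one(2)
2 is even -> steps_to_one(1)
Reached 1 after 19 steps
= 19


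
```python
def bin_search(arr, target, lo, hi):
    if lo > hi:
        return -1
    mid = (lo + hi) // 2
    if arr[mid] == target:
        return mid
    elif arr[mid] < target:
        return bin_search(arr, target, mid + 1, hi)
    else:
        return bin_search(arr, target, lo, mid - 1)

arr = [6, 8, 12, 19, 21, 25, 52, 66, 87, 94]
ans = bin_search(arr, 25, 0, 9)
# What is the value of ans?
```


bin_search(arr, 25, 0, 9)
lo=0, hi=9, mid=4, arr[mid]=21
21 < 25, search right half
lo=5, hi=9, mid=7, arr[mid]=66
66 > 25, search left half
lo=5, hi=6, mid=5, arr[mid]=25
arr[5] == 25, found at index 5
= 5


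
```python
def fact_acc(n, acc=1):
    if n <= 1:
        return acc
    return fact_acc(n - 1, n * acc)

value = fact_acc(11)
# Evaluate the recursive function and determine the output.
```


fact_acc(11, 1)
= fact_acc(10, 11 * 1) = fact_acc(10, 11)
= fact_acc(9, 10 * 11) = fact_acc(9, 110)
= fact_acc(8, 9 * 110) = fact_acc(8, 990)
= fact_acc(7, 8 * 990) = fact_acc(7, 7920)
= fact_acc(6, 7 * 7920) = fact_acc(6, 55440)
= fact_acc(5, 6 * 55440) = fact_acc(5, 332640)
= fact_acc(4, 5 * 332640) = fact_acc(4, 1663200)
= fact_acc(3, 4 * 1663200) = fact_acc(3, 6652800)
= fact_acc(2, 3 * 6652800) = fact_acc(2, 19958400)
= fact_acc(1, 2 * 19958400) = fact_acc(1, 39916800)
n <= 1, return acc = 39916800


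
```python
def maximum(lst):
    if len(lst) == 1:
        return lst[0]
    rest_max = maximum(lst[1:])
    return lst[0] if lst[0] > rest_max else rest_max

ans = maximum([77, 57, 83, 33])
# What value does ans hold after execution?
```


maximum([77, 57, 83, 33])
= compare 77 with maximum([57, 83, 33])
= compare 57 with maximum([83, 33])
= compare 83 with maximum([33])
Base: maximum([33]) = 33
compare 83 with 33: max = 83
compare 57 with 83: max = 83
compare 77 with 83: max = 83
= 83


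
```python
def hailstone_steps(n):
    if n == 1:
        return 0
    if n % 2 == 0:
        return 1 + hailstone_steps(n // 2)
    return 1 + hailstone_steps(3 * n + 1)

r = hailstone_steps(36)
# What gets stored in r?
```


hailstone_steps(36)
36 is even -> hailstone_steps(18)
18 is even -> hailstone_steps(9)
9 is odd -> 3*9+1 = 28 -> hailstone_steps(28)
28 is even -> hailstone_steps(14)
14 is even -> hailstone_steps(7)
7 is odd -> 3*7+1 = 22 -> hailstone_steps(22)
22 is even -> hailstone_steps(11)
11 is odd -> 3*11+1 = 34 -> hailstone_steps(34)
34 is even -> hailstone_steps(17)
17 is odd -> 3*17+1 = 52 -> hailstone_steps(52)
52 is even -> hailstone_steps(26)
26 is even -> hailstone_steps(13)
13 is odd -> 3*13+1 = 40 -> hailstone_steps(40)
40 is even -> hailstone_steps(20)
20 is even -> hailstone_steps(10)
10 is even -> hailstone_steps(5)
5 is odd -> 3*5+1 = 16 -> hailstone_steps(16)
16 is even -> hailstone_steps(8)
8 is even -> hailstone_steps(4)
4 is even -> hailstone_steps(2)
2 is even -> hailstone_steps(1)
Reached 1 after 21 steps
= 21


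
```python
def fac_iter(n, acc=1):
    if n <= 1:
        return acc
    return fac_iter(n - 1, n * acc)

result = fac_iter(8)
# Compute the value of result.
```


fac_iter(8, 1)
= fac_iter(7, 8 * 1) = fac_iter(7, 8)
= fac_iter(6, 7 * 8) = fac_iter(6, 56)
= fac_iter(5, 6 * 56) = fac_iter(5, 336)
= fac_iter(4, 5 * 336) = fac_iter(4, 1680)
= fac_iter(3, 4 * 1680) = fac_iter(3, 6720)
= fac_iter(2, 3 * 6720) = fac_iter(2, 20160)
= fac_iter(1, 2 * 20160) = fac_iter(1, 40320)
n <= 1, return acc = 40320


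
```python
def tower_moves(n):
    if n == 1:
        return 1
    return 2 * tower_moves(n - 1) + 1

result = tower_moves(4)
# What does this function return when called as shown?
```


tower_moves(4)
= 2 * tower_moves(3) + 1
= 2 * (2 * tower_moves(2) + 1) + 1
= 2 * (2 * (2 * tower_moves(1) + 1) + 1) + 1
Now compute bottom-up:
tower_moves(1) = 1
tower_moves(2) = 2 * 1 + 1 = 3
tower_moves(3) = 2 * 3 + 1 = 7
tower_moves(4) = 2 * 7 + 1 = 15
= 15


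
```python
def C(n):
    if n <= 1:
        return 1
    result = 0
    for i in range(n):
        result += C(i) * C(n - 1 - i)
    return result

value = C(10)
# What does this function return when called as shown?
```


C(10)
= sum of C(i) * C(10-1-i) for i in 0..9
First compute sub-values bottom-up:
  C(0) = 1, C(1) = 1
  C(2) = 1*1 + 1*1 = 2
  C(3) = 1*2 + 1*1 + 2*1 = 5
  C(4) = 1*5 + 1*2 + 2*1 + 5*1 = 14
  C(5) = 1*14 + 1*5 + 2*2 + 5*1 + 14*1 = 42
  C(6) = 1*42 + 1*14 + 2*5 + 5*2 + 14*1 + 42*1 = 132
  C(7) = 1*132 + 1*42 + 2*14 + 5*5 + 14*2 + 42*1 + 132*1 = 429
  C(8) = 1*429 + 1*132 + 2*42 + 5*14 + 14*5 + 42*2 + 132*1 + 429*1 = 1430
  C(9) = 1*1430 + 1*429 + 2*132 + 5*42 + 14*14 + 42*5 + 132*2 + 429*1 + 1430*1 = 4862
Now C(10):
  C(0)*C(9) = 1*4862 = 4862
  C(1)*C(8) = 1*1430 = 1430
  C(2)*C(7) = 2*429 = 858
  C(3)*C(6) = 5*132 = 660
  C(4)*C(5) = 14*42 = 588
  C(5)*C(4) = 42*14 = 588
  C(6)*C(3) = 132*5 = 660
  C(7)*C(2) = 429*2 = 858
  C(8)*C(1) = 1430*1 = 1430
  C(9)*C(0) = 4862*1 = 4862
= 4862 + 1430 + 858 + 660 + 588 + 588 + 660 + 858 + 1430 + 4862
= 16796


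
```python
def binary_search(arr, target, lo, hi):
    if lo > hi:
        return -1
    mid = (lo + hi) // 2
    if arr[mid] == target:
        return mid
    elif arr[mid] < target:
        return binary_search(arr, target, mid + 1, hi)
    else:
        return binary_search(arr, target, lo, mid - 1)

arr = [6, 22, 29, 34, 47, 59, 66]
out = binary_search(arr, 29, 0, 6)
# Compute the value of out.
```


binary_search(arr, 29, 0, 6)
lo=0, hi=6, mid=3, arr[mid]=34
34 > 29, search left half
lo=0, hi=2, mid=1, arr[mid]=22
22 < 29, search right half
lo=2, hi=2, mid=2, arr[mid]=29
arr[2] == 29, found at index 2
= 2


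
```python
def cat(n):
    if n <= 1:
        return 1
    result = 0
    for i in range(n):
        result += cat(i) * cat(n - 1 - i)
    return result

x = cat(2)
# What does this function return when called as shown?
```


cat(2)
= sum of cat(i) * cat(2-1-i) for i in 0..1
  cat(0)*cat(1) = 1*1 = 1
  cat(1)*cat(0) = 1*1 = 1
= 1 + 1
= 2


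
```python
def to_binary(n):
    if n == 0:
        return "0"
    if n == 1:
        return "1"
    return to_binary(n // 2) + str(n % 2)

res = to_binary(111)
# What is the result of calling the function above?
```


to_binary(111)
= to_binary(55) + "1"
= to_binary(27) + "1" + "1"
= to_binary(13) + "1" + "1" + "1"
= to_binary(6) + "1" + "1" + "1" + "1"
= to_binary(3) + "0" + "1" + "1" + "1" + "1"
= to_binary(1) + "1" + "0" + "1" + "1" + "1" + "1"
= "1" + "1" + "0" + "1" + "1" + "1" + "1"
= "1101111"


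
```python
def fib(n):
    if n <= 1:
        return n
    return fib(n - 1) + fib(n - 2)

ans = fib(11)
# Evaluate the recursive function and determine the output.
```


fib(11)
= fib(10) + fib(9)
= (fib(9) + fib(8)) + fib(9)
Computing bottom-up: fib(0)=0, fib(1)=1, fib(2)=1, fib(3)=2, fib(4)=3, fib(5)=5, fib(6)=8, fib(7)=13, fib(8)=21, fib(9)=34, fib(10)=55, fib(11)=89
= 89


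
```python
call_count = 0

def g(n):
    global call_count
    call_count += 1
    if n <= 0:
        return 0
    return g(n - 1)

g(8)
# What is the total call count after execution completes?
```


g(8) calls g(7) calls ... calls g(0)
Total calls: 8 + 1 (for base case) = 9


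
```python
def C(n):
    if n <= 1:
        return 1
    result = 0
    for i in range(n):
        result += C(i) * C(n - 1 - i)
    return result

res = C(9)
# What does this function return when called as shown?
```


C(9)
= sum of C(i) * C(9-1-i) for i in 0..8
First compute sub-values bottom-up:
  C(0) = 1, C(1) = 1
  C(2) = 1*1 + 1*1 = 2
  C(3) = 1*2 + 1*1 + 2*1 = 5
  C(4) = 1*5 + 1*2 + 2*1 + 5*1 = 14
  C(5) = 1*14 + 1*5 + 2*2 + 5*1 + 14*1 = 42
  C(6) = 1*42 + 1*14 + 2*5 + 5*2 + 14*1 + 42*1 = 132
  C(7) = 1*132 + 1*42 + 2*14 + 5*5 + 14*2 + 42*1 + 132*1 = 429
  C(8) = 1*429 + 1*132 + 2*42 + 5*14 + 14*5 + 42*2 + 132*1 + 429*1 = 1430
Now C(9):
  C(0)*C(8) = 1*1430 = 1430
  C(1)*C(7) = 1*429 = 429
  C(2)*C(6) = 2*132 = 264
  C(3)*C(5) = 5*42 = 210
  C(4)*C(4) = 14*14 = 196
  C(5)*C(3) = 42*5 = 210
  C(6)*C(2) = 132*2 = 264
  C(7)*C(1) = 429*1 = 429
  C(8)*C(0) = 1430*1 = 1430
= 1430 + 429 + 264 + 210 + 196 + 210 + 264 + 429 + 1430
= 4862


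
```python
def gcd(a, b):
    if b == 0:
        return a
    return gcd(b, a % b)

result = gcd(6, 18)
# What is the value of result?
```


gcd(6, 18)
= gcd(18, 6 % 18) = gcd(18, 6)
= gcd(6, 18 % 6) = gcd(6, 0)
b == 0, return a = 6


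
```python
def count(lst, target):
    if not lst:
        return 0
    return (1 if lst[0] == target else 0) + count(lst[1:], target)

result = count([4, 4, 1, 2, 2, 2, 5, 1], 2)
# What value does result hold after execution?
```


count([4, 4, 1, 2, 2, 2, 5, 1], 2)
lst[0]=4 != 2: 0 + count([4, 1, 2, 2, 2, 5, 1], 2)
lst[0]=4 != 2: 0 + count([1, 2, 2, 2, 5, 1], 2)
lst[0]=1 != 2: 0 + count([2, 2, 2, 5, 1], 2)
lst[0]=2 == 2: 1 + count([2, 2, 5, 1], 2)
lst[0]=2 == 2: 1 + count([2, 5, 1], 2)
lst[0]=2 == 2: 1 + count([5, 1], 2)
lst[0]=5 != 2: 0 + count([1], 2)
lst[0]=1 != 2: 0 + count([], 2)
= 3


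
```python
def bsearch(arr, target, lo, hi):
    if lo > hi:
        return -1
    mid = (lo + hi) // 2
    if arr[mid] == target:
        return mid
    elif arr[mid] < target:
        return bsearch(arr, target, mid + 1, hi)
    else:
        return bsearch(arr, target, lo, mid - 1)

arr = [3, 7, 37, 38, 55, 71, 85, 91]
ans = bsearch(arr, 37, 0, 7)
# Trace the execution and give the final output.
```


bsearch(arr, 37, 0, 7)
lo=0, hi=7, mid=3, arr[mid]=38
38 > 37, search left half
lo=0, hi=2, mid=1, arr[mid]=7
7 < 37, search right half
lo=2, hi=2, mid=2, arr[mid]=37
arr[2] == 37, found at index 2
= 2


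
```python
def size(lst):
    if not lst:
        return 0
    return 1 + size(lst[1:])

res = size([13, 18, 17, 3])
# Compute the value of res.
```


size([13, 18, 17, 3])
= 1 + size([18, 17, 3])
= 1 + 1 + size([17, 3])
= 1 + 1 + 1 + size([3])
= 1 + 1 + 1 + 1 + size([])
= 1 + 1 + 1 + 1 + 0
= 4


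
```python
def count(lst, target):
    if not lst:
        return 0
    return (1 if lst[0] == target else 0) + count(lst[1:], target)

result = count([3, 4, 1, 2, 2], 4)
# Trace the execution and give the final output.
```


count([3, 4, 1, 2, 2], 4)
lst[0]=3 != 4: 0 + count([4, 1, 2, 2], 4)
lst[0]=4 == 4: 1 + count([1, 2, 2], 4)
lst[0]=1 != 4: 0 + count([2, 2], 4)
lst[0]=2 != 4: 0 + count([2], 4)
lst[0]=2 != 4: 0 + count([], 4)
= 1


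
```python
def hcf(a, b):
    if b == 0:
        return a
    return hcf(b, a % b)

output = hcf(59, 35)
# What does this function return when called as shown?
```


hcf(59, 35)
= hcf(35, 59 % 35) = hcf(35, 24)
= hcf(24, 35 % 24) = hcf(24, 11)
= hcf(11, 24 % 11) = hcf(11, 2)
= hcf(2, 11 % 2) = hcf(2, 1)
= hcf(1, 2 % 1) = hcf(1, 0)
b == 0, return a = 1


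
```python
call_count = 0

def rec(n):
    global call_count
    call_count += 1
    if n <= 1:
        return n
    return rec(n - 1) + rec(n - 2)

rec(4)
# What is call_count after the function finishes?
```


rec(4) calls rec(3) and rec(2); each non-base call branches into two more.
Let C(k) = total number of calls made by rec(k), including the call to rec(k) itself.
Base cases: C(0) = 1, C(1) = 1
Recurrence: C(k) = 1 + C(k-1) + C(k-2)
  C(2) = 1 + C(1) + C(0) = 1 + 1 + 1 = 3
  C(3) = 1 + C(2) + C(1) = 1 + 3 + 1 = 5
  C(4) = 1 + C(3) + C(2) = 1 + 5 + 3 = 9
Total calls = C(4) = 9


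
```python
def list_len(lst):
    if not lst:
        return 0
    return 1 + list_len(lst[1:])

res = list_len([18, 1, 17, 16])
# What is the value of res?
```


list_len([18, 1, 17, 16])
= 1 + list_len([1, 17, 16])
= 1 + 1 + list_len([17, 16])
= 1 + 1 + 1 + list_len([16])
= 1 + 1 + 1 + 1 + list_len([])
= 1 + 1 + 1 + 1 + 0
= 4


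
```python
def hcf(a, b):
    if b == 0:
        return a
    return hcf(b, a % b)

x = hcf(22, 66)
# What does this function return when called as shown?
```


hcf(22, 66)
= hcf(66, 22 % 66) = hcf(66, 22)
= hcf(22, 66 % 22) = hcf(22, 0)
b == 0, return a = 22


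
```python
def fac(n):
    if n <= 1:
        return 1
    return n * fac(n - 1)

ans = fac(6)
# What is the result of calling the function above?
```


fac(6)
= 6 * fac(5)
= 6 * 5 * fac(4)
= 6 * 5 * 4 * fac(3)
= 6 * 5 * 4 * 3 * fac(2)
= 6 * 5 * 4 * 3 * 2 * fac(1)
= 6 * 5 * 4 * 3 * 2 * 1
= 720


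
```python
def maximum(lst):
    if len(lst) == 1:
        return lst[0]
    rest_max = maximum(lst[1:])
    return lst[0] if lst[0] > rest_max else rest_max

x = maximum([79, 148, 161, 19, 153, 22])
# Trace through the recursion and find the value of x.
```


maximum([79, 148, 161, 19, 153, 22])
= compare 79 with maximum([148, 161, 19, 153, 22])
= compare 148 with maximum([161, 19, 153, 22])
= compare 161 with maximum([19, 153, 22])
= compare 19 with maximum([153, 22])
= compare 153 with maximum([22])
Base: maximum([22]) = 22
compare 153 with 22: max = 153
compare 19 with 153: max = 153
compare 161 with 153: max = 161
compare 148 with 161: max = 161
compare 79 with 161: max = 161
= 161


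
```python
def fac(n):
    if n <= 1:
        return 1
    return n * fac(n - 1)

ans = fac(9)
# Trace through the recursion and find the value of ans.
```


fac(9)
= 9 * fac(8)
= 9 * 8 * fac(7)
= 9 * 8 * 7 * fac(6)
= 9 * 8 * 7 * 6 * fac(5)
= 9 * 8 * 7 * 6 * 5 * fac(4)
= 9 * 8 * 7 * 6 * 5 * 4 * fac(3)
= 9 * 8 * 7 * 6 * 5 * 4 * 3 * fac(2)
= 9 * 8 * 7 * 6 * 5 * 4 * 3 * 2 * fac(1)
= 9 * 8 * 7 * 6 * 5 * 4 * 3 * 2 * 1
= 362880


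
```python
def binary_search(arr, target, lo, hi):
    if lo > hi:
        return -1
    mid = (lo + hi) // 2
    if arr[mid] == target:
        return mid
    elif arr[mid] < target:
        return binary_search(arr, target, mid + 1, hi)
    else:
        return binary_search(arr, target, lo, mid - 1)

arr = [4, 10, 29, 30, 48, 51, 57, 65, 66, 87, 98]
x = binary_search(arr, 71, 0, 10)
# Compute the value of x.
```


binary_search(arr, 71, 0, 10)
lo=0, hi=10, mid=5, arr[mid]=51
51 < 71, search right half
lo=6, hi=10, mid=8, arr[mid]=66
66 < 71, search right half
lo=9, hi=10, mid=9, arr[mid]=87
87 > 71, search left half
lo > hi, target not found, return -1
= -1


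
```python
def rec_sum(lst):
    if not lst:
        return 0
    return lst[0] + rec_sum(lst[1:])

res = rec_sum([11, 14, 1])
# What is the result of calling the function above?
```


rec_sum([11, 14, 1])
= 11 + rec_sum([14, 1])
= 11 + 14 + rec_sum([1])
= 11 + 14 + 1 + rec_sum([])
= 11 + 14 + 1 + 0
= 26


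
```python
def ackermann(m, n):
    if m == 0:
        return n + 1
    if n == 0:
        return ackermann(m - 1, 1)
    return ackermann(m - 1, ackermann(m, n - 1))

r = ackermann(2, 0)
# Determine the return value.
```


ackermann(2, 0)
n == 0: return ackermann(1, 1)
= ackermann(1, 1) = 3
= 3


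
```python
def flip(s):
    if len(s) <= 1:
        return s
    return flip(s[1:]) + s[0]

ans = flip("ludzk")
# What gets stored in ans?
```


flip("ludzk")
= flip("udzk") + "l"
= flip("dzk") + "u" + "l"
= flip("zk") + "d" + "u" + "l"
= flip("k") + "z" + "d" + "u" + "l"
= "k" + "z" + "d" + "u" + "l"
= "kzdul"


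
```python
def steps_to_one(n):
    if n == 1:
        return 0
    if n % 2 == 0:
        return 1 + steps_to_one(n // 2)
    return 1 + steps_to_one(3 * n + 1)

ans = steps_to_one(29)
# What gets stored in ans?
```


steps_to_one(29)
29 is odd -> 3*29+1 = 88 -> steps_to_one(88)
88 is even -> steps_to_one(44)
44 is even -> steps_to_one(22)
22 is even -> steps_to_one(11)
11 is odd -> 3*11+1 = 34 -> steps_to_one(34)
34 is even -> steps_to_one(17)
17 is odd -> 3*17+1 = 52 -> steps_to_one(52)
52 is even -> steps_to_one(26)
26 is even -> steps_to_one(13)
13 is odd -> 3*13+1 = 40 -> steps_to_one(40)
40 is even -> steps_to_one(20)
20 is even -> steps_to_one(10)
10 is even -> steps_to_one(5)
5 is odd -> 3*5+1 = 16 -> steps_to_one(16)
16 is even -> steps_to_one(8)
8 is even -> steps_to_one(4)
4 is even -> steps_to_one(2)
2 is even -> steps_to_one(1)
Reached 1 after 18 steps
= 18


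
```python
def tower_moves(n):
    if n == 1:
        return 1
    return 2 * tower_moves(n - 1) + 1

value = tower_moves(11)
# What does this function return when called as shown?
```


tower_moves(11)
= 2 * tower_moves(10) + 1
= 2 * (2 * tower_moves(9) + 1) + 1
= 2 * (2 * (2 * tower_moves(8) + 1) + 1) + 1
= 2 * (2 * (2 * (2 * tower_moves(7) + 1) + 1) + 1) + 1
= 2 * (2 * (2 * (2 * (2 * tower_moves(6) + 1) + 1) + 1) + 1) + 1
= 2 * (2 * (2 * (2 * (2 * (2 * tower_moves(5) + 1) + 1) + 1) + 1) + 1) + 1
= 2 * (2 * (2 * (2 * (2 * (2 * (2 * tower_moves(4) + 1) + 1) + 1) + 1) + 1) + 1) + 1
= 2 * (2 * (2 * (2 * (2 * (2 * (2 * (2 * tower_moves(3) + 1) + 1) + 1) + 1) + 1) + 1) + 1) + 1
= 2 * (2 * (2 * (2 * (2 * (2 * (2 * (2 * (2 * tower_moves(2) + 1) + 1) + 1) + 1) + 1) + 1) + 1) + 1) + 1
= 2 * (2 * (2 * (2 * (2 * (2 * (2 * (2 * (2 * (2 * tower_moves(1) + 1) + 1) + 1) + 1) + 1) + 1) + 1) + 1) + 1) + 1
Now compute bottom-up:
tower_moves(1) = 1
tower_moves(2) = 2 * 1 + 1 = 3
tower_moves(3) = 2 * 3 + 1 = 7
tower_moves(4) = 2 * 7 + 1 = 15
tower_moves(5) = 2 * 15 + 1 = 31
tower_moves(6) = 2 * 31 + 1 = 63
tower_moves(7) = 2 * 63 + 1 = 127
tower_moves(8) = 2 * 127 + 1 = 255
tower_moves(9) = 2 * 255 + 1 = 511
tower_moves(10) = 2 * 511 + 1 = 1023
tower_moves(11) = 2 * 1023 + 1 = 2047
= 2047


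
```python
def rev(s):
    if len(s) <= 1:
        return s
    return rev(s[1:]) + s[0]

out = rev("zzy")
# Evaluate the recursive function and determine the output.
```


rev("zzy")
= rev("zy") + "z"
= rev("y") + "z" + "z"
= "y" + "z" + "z"
= "yzz"


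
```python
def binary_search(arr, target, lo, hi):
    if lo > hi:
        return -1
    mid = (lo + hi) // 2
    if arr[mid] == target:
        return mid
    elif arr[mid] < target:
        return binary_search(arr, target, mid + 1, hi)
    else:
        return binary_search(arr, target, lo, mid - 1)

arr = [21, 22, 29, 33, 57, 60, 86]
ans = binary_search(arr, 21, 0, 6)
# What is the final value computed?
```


binary_search(arr, 21, 0, 6)
lo=0, hi=6, mid=3, arr[mid]=33
33 > 21, search left half
lo=0, hi=2, mid=1, arr[mid]=22
22 > 21, search left half
lo=0, hi=0, mid=0, arr[mid]=21
arr[0] == 21, found at index 0
= 0


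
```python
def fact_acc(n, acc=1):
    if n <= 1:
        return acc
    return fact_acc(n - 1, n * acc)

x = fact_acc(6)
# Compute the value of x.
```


fact_acc(6, 1)
= fact_acc(5, 6 * 1) = fact_acc(5, 6)
= fact_acc(4, 5 * 6) = fact_acc(4, 30)
= fact_acc(3, 4 * 30) = fact_acc(3, 120)
= fact_acc(2, 3 * 120) = fact_acc(2, 360)
= fact_acc(1, 2 * 360) = fact_acc(1, 720)
n <= 1, return acc = 720


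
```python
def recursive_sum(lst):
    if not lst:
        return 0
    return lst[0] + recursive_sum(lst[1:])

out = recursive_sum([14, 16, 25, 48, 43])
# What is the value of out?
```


recursive_sum([14, 16, 25, 48, 43])
= 14 + recursive_sum([16, 25, 48, 43])
= 14 + 16 + recursive_sum([25, 48, 43])
= 14 + 16 + 25 + recursive_sum([48, 43])
= 14 + 16 + 25 + 48 + recursive_sum([43])
= 14 + 16 + 25 + 48 + 43 + recursive_sum([])
= 14 + 16 + 25 + 48 + 43 + 0
= 146


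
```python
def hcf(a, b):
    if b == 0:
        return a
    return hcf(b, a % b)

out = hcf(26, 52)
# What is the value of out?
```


hcf(26, 52)
= hcf(52, 26 % 52) = hcf(52, 26)
= hcf(26, 52 % 26) = hcf(26, 0)
b == 0, return a = 26


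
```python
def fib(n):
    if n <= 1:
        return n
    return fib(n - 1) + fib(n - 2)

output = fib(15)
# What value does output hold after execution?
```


fib(15)
= fib(14) + fib(13)
= (fib(13) + fib(12)) + fib(13)
Computing bottom-up: fib(0)=0, fib(1)=1, fib(2)=1, fib(3)=2, fib(4)=3, fib(5)=5, fib(6)=8, fib(7)=13, fib(8)=21, fib(9)=34, fib(10)=55, fib(11)=89, fib(12)=144, fib(13)=233, fib(14)=377, fib(15)=610
= 610


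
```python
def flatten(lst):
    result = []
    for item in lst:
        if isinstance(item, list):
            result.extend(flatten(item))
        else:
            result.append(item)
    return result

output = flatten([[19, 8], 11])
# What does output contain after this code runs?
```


flatten([[19, 8], 11])
Processing each element:
  [19, 8] is a list -> flatten recursively -> [19, 8]
  11 is not a list -> append 11
= [19, 8, 11]


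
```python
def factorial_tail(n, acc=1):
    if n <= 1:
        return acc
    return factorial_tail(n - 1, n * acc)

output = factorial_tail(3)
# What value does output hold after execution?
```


factorial_tail(3, 1)
= factorial_tail(2, 3 * 1) = factorial_tail(2, 3)
= factorial_tail(1, 2 * 3) = factorial_tail(1, 6)
n <= 1, return acc = 6


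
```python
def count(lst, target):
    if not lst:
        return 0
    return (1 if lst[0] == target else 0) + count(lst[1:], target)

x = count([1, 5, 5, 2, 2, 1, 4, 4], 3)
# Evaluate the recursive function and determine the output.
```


count([1, 5, 5, 2, 2, 1, 4, 4], 3)
lst[0]=1 != 3: 0 + count([5, 5, 2, 2, 1, 4, 4], 3)
lst[0]=5 != 3: 0 + count([5, 2, 2, 1, 4, 4], 3)
lst[0]=5 != 3: 0 + count([2, 2, 1, 4, 4], 3)
lst[0]=2 != 3: 0 + count([2, 1, 4, 4], 3)
lst[0]=2 != 3: 0 + count([1, 4, 4], 3)
lst[0]=1 != 3: 0 + count([4, 4], 3)
lst[0]=4 != 3: 0 + count([4], 3)
lst[0]=4 != 3: 0 + count([], 3)
= 0


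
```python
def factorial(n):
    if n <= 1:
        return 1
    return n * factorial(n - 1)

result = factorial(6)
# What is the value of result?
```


factorial(6)
= 6 * factorial(5)
= 6 * 5 * factorial(4)
= 6 * 5 * 4 * factorial(3)
= 6 * 5 * 4 * 3 * factorial(2)
= 6 * 5 * 4 * 3 * 2 * factorial(1)
= 6 * 5 * 4 * 3 * 2 * 1
= 720


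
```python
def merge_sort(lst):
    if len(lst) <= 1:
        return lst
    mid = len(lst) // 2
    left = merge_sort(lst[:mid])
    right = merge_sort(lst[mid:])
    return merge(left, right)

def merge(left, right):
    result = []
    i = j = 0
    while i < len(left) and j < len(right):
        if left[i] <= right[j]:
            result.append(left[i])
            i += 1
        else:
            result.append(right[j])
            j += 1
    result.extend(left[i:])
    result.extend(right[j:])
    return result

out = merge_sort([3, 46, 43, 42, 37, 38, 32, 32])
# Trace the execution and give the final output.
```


merge_sort([3, 46, 43, 42, 37, 38, 32, 32])
Split into [3, 46, 43, 42] and [37, 38, 32, 32]
Left sorted: [3, 42, 43, 46]
Right sorted: [32, 32, 37, 38]
Merge [3, 42, 43, 46] and [32, 32, 37, 38]
= [3, 32, 32, 37, 38, 42, 43, 46]


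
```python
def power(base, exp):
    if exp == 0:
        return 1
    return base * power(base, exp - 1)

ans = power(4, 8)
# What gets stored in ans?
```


power(4, 8)
= 4 * power(4, 7)
= 4 * 4 * power(4, 6)
= 4 * 4 * 4 * power(4, 5)
= 4 * 4 * 4 * 4 * power(4, 4)
= 4 * 4 * 4 * 4 * 4 * power(4, 3)
= 4 * 4 * 4 * 4 * 4 * 4 * power(4, 2)
= 4 * 4 * 4 * 4 * 4 * 4 * 4 * power(4, 1)
= 4 * 4 * 4 * 4 * 4 * 4 * 4 * 4 * power(4, 0)
= 4 * 4 * 4 * 4 * 4 * 4 * 4 * 4 * 1
= 65536


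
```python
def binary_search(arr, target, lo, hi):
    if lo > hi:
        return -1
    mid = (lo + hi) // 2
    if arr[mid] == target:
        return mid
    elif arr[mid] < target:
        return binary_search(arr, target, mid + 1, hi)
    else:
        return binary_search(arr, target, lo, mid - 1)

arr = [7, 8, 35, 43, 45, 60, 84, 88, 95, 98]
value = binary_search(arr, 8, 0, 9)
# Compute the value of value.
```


binary_search(arr, 8, 0, 9)
lo=0, hi=9, mid=4, arr[mid]=45
45 > 8, search left half
lo=0, hi=3, mid=1, arr[mid]=8
arr[1] == 8, found at index 1
= 1


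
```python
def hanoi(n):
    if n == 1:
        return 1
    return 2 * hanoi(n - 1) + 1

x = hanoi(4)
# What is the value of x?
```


hanoi(4)
= 2 * hanoi(3) + 1
= 2 * (2 * hanoi(2) + 1) + 1
= 2 * (2 * (2 * hanoi(1) + 1) + 1) + 1
Now compute bottom-up:
hanoi(1) = 1
hanoi(2) = 2 * 1 + 1 = 3
hanoi(3) = 2 * 3 + 1 = 7
hanoi(4) = 2 * 7 + 1 = 15
= 15


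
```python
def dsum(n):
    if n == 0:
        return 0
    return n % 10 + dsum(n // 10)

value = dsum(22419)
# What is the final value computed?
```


dsum(22419)
= 9 + dsum(2241)
= 9 + 1 + dsum(224)
= 9 + 1 + 4 + dsum(22)
= 9 + 1 + 4 + 2 + dsum(2)
= 9 + 1 + 4 + 2 + 2 + dsum(0)
= 9 + 1 + 4 + 2 + 2 + 0
= 18


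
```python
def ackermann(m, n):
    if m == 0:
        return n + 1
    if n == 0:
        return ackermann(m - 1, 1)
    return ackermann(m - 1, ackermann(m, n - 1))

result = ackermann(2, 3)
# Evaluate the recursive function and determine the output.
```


ackermann(2, 3)
= ackermann(1, ackermann(2, 2))
First compute ackermann(2, 2) = 7
= ackermann(1, 7)
= 9


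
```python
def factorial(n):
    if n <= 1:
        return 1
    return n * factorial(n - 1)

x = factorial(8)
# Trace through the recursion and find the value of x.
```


factorial(8)
= 8 * factorial(7)
= 8 * 7 * factorial(6)
= 8 * 7 * 6 * factorial(5)
= 8 * 7 * 6 * 5 * factorial(4)
= 8 * 7 * 6 * 5 * 4 * factorial(3)
= 8 * 7 * 6 * 5 * 4 * 3 * factorial(2)
= 8 * 7 * 6 * 5 * 4 * 3 * 2 * factorial(1)
= 8 * 7 * 6 * 5 * 4 * 3 * 2 * 1
= 40320


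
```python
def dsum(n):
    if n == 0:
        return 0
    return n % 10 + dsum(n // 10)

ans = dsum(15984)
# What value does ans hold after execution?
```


dsum(15984)
= 4 + dsum(1598)
= 4 + 8 + dsum(159)
= 4 + 8 + 9 + dsum(15)
= 4 + 8 + 9 + 5 + dsum(1)
= 4 + 8 + 9 + 5 + 1 + dsum(0)
= 4 + 8 + 9 + 5 + 1 + 0
= 27


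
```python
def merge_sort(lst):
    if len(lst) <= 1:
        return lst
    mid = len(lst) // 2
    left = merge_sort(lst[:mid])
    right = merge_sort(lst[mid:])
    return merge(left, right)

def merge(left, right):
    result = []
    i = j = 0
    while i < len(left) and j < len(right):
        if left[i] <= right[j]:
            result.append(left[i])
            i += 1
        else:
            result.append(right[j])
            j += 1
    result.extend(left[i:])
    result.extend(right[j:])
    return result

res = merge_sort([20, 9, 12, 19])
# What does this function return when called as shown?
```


merge_sort([20, 9, 12, 19])
Split into [20, 9] and [12, 19]
Left sorted: [9, 20]
Right sorted: [12, 19]
Merge [9, 20] and [12, 19]
= [9, 12, 19, 20]


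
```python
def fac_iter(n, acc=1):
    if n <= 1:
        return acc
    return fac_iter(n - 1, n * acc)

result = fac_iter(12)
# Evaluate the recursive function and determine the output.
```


fac_iter(12, 1)
= fac_iter(11, 12 * 1) = fac_iter(11, 12)
= fac_iter(10, 11 * 12) = fac_iter(10, 132)
= fac_iter(9, 10 * 132) = fac_iter(9, 1320)
= fac_iter(8, 9 * 1320) = fac_iter(8, 11880)
= fac_iter(7, 8 * 11880) = fac_iter(7, 95040)
= fac_iter(6, 7 * 95040) = fac_iter(6, 665280)
= fac_iter(5, 6 * 665280) = fac_iter(5, 3991680)
= fac_iter(4, 5 * 3991680) = fac_iter(4, 19958400)
= fac_iter(3, 4 * 19958400) = fac_iter(3, 79833600)
= fac_iter(2, 3 * 79833600) = fac_iter(2, 239500800)
= fac_iter(1, 2 * 239500800) = fac_iter(1, 479001600)
n <= 1, return acc = 479001600


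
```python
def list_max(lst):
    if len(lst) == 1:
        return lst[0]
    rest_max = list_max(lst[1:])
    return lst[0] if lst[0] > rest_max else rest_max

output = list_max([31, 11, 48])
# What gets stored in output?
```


list_max([31, 11, 48])
= compare 31 with list_max([11, 48])
= compare 11 with list_max([48])
Base: list_max([48]) = 48
compare 11 with 48: max = 48
compare 31 with 48: max = 48
= 48
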